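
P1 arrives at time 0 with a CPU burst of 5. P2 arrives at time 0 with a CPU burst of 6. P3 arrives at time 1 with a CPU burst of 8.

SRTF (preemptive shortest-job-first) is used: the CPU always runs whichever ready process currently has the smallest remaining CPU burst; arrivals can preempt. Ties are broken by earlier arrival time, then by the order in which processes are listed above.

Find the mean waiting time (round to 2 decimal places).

5.00

Gantt: | P1 0-5 | P2 5-11 | P3 11-19 |
Completion: P1=5  P2=11  P3=19
Waiting times: P1=0, P2=5, P3=10
Average waiting = (0+5+10) / 3 = 15/3 = 5.00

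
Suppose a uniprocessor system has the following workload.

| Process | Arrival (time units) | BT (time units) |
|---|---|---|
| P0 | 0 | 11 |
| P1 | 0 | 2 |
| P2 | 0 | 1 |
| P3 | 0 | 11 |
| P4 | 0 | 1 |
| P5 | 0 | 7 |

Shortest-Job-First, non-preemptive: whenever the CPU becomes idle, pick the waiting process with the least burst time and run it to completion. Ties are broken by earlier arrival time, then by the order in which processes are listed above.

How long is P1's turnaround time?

4

Gantt: | P2 0-1 | P4 1-2 | P1 2-4 | P5 4-11 | P0 11-22 | P3 22-33 |
Completion: P0=22  P1=4  P2=1  P3=33  P4=2  P5=11
Turnaround(P1) = completion − arrival = 4 − 0 = 4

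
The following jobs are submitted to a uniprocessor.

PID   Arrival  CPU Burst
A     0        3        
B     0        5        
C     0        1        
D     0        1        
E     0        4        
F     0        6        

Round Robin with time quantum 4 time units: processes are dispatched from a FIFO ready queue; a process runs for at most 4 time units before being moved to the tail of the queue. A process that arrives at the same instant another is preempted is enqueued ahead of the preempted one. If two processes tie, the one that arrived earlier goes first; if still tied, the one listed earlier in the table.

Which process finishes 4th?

E

Timeline: | A 0-3 | B 3-7 | C 7-8 | D 8-9 | E 9-13 | F 13-17 | B 17-18 | F 18-20 |
Completion: A=3  B=18  C=8  D=9  E=13  F=20
Turnaround (C−A): A=3  B=18  C=8  D=9  E=13  F=20
Finish order: A → C → D → E → B → F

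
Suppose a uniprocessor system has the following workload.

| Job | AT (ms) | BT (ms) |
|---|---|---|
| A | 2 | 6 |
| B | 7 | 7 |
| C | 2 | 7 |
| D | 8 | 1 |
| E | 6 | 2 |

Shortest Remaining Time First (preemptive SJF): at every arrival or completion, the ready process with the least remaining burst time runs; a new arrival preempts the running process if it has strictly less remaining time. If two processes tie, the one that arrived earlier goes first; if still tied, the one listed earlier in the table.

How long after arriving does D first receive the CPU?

Schedule: | idle 0-2 | A 2-8 | D 8-9 | E 9-11 | C 11-18 | B 18-25 |
Completion: A=8  B=25  C=18  D=9  E=11
Turnaround (C−A): A=6  B=18  C=16  D=1  E=5
Response(D) = first start − arrival = 8 − 8 = 0

0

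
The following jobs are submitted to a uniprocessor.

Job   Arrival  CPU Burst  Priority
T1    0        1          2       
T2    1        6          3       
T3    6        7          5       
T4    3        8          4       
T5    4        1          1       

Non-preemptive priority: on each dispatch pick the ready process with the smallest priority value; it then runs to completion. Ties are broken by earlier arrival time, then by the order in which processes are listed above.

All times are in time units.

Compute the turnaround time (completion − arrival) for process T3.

17

Timeline: | T1 0-1 | T2 1-7 | T5 7-8 | T4 8-16 | T3 16-23 |
Completion: T1=1  T2=7  T3=23  T4=16  T5=8
Turnaround (C−A): T1=1  T2=6  T3=17  T4=13  T5=4
Turnaround(T3) = completion − arrival = 23 − 6 = 17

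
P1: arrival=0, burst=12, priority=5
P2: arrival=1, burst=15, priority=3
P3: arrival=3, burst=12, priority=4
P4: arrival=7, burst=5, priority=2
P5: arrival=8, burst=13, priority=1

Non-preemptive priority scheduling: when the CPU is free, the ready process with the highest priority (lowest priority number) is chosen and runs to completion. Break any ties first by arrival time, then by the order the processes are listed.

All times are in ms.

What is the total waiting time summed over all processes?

Schedule: | P1 0-12 | P5 12-25 | P4 25-30 | P2 30-45 | P3 45-57 |
Completion: P1=12  P2=45  P3=57  P4=30  P5=25
Turnaround (C−A): P1=12  P2=44  P3=54  P4=23  P5=17
Waiting = turnaround − burst: P1=0, P2=29, P3=42, P4=18, P5=4
Total waiting = 0 + 29 + 42 + 18 + 4 = 93

93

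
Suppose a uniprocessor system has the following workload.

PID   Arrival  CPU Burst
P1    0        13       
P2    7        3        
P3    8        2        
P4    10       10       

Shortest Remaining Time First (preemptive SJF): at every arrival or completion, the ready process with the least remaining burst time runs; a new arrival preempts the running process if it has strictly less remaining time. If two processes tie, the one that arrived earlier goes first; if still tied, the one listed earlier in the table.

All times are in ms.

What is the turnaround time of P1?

18

Timeline: | P1 0-7 | P2 7-10 | P3 10-12 | P1 12-18 | P4 18-28 |
Completion: P1=18  P2=10  P3=12  P4=28
Turnaround(P1) = completion − arrival = 18 − 0 = 18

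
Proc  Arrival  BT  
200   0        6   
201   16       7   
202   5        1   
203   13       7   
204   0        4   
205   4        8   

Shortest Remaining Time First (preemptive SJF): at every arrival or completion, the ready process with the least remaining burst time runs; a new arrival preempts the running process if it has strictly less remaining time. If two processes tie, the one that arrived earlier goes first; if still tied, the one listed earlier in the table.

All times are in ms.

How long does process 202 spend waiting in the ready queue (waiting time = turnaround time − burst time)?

0

Timeline: | 204 0-4 | 200 4-5 | 202 5-6 | 200 6-11 | 205 11-19 | 203 19-26 | 201 26-33 |
Completion: 200=11  201=33  202=6  203=26  204=4  205=19
Turnaround (C−A): 200=11  201=17  202=1  203=13  204=4  205=15
Waiting(202) = turnaround − burst = 1 − 1 = 0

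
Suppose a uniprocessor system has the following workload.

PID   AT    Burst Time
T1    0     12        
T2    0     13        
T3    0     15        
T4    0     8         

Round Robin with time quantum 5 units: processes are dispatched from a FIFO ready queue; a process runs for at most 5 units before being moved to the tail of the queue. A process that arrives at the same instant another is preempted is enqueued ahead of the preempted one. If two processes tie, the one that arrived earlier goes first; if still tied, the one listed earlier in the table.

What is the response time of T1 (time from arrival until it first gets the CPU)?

0

Gantt: | T1 0-5 | T2 5-10 | T3 10-15 | T4 15-20 | T1 20-25 | T2 25-30 | T3 30-35 | T4 35-38 | T1 38-40 | T2 40-43 | T3 43-48 |
Completion: T1=40  T2=43  T3=48  T4=38
Turnaround (C−A): T1=40  T2=43  T3=48  T4=38
Response(T1) = first start − arrival = 0 − 0 = 0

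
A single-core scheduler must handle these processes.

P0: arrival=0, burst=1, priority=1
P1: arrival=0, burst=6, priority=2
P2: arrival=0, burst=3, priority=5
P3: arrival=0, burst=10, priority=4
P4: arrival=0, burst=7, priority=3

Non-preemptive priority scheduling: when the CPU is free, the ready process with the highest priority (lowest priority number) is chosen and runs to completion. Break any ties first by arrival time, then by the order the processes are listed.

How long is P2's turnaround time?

27

Schedule: | P0 0-1 | P1 1-7 | P4 7-14 | P3 14-24 | P2 24-27 |
Completion: P0=1  P1=7  P2=27  P3=24  P4=14
Turnaround(P2) = completion − arrival = 27 − 0 = 27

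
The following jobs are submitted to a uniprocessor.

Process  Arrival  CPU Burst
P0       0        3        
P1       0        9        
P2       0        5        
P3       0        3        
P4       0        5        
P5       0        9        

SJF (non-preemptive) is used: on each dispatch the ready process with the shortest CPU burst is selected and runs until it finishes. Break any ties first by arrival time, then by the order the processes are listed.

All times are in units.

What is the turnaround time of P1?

Schedule: | P0 0-3 | P3 3-6 | P2 6-11 | P4 11-16 | P1 16-25 | P5 25-34 |
Completion: P0=3  P1=25  P2=11  P3=6  P4=16  P5=34
Turnaround (C−A): P0=3  P1=25  P2=11  P3=6  P4=16  P5=34
Turnaround(P1) = completion − arrival = 25 − 0 = 25

25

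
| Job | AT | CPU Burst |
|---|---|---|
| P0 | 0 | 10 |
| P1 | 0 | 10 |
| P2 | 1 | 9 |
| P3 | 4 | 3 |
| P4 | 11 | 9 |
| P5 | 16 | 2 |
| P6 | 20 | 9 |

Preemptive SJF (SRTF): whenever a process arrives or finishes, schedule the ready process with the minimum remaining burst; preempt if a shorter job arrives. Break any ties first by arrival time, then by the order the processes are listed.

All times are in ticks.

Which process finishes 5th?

P4

Gantt: | P0 0-4 | P3 4-7 | P0 7-13 | P2 13-16 | P5 16-18 | P2 18-24 | P4 24-33 | P6 33-42 | P1 42-52 |
Completion: P0=13  P1=52  P2=24  P3=7  P4=33  P5=18  P6=42
Turnaround (C−A): P0=13  P1=52  P2=23  P3=3  P4=22  P5=2  P6=22
Finish order: P3 → P0 → P5 → P2 → P4 → P6 → P1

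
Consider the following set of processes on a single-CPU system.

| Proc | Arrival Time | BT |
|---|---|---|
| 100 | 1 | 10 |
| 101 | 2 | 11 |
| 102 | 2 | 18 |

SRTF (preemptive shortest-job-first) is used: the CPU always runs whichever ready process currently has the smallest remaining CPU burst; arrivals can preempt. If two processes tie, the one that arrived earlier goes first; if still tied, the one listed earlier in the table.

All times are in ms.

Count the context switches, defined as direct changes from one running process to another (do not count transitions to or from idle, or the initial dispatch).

Gantt: | idle 0-1 | 100 1-11 | 101 11-22 | 102 22-40 |
Completion: 100=11  101=22  102=40
Turnaround (C−A): 100=10  101=20  102=38

2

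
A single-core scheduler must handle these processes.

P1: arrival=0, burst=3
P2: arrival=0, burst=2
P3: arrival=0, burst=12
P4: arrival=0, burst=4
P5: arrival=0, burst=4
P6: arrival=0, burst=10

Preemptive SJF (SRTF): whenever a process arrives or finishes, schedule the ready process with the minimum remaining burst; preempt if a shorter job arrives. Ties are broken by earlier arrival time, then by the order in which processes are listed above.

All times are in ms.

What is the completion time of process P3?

Schedule: | P2 0-2 | P1 2-5 | P4 5-9 | P5 9-13 | P6 13-23 | P3 23-35 |
Completion: P1=5  P2=2  P3=35  P4=9  P5=13  P6=23
Turnaround (C−A): P1=5  P2=2  P3=35  P4=9  P5=13  P6=23

35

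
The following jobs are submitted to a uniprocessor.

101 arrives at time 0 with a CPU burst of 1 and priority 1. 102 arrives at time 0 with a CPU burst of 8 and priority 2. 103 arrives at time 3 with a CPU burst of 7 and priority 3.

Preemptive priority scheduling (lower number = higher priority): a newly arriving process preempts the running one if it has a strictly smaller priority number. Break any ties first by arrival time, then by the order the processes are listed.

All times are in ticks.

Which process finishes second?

Timeline: | 101 0-1 | 102 1-9 | 103 9-16 |
Completion: 101=1  102=9  103=16
Finish order: 101 → 102 → 103

102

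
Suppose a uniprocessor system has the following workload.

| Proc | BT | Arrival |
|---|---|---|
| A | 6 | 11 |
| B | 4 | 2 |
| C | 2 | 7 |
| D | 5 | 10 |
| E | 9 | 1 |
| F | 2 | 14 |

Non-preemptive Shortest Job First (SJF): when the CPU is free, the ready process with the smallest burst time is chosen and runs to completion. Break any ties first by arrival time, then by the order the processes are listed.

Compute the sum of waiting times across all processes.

Timeline: | idle 0-1 | E 1-10 | C 10-12 | B 12-16 | F 16-18 | D 18-23 | A 23-29 |
Completion: A=29  B=16  C=12  D=23  E=10  F=18
Turnaround (C−A): A=18  B=14  C=5  D=13  E=9  F=4
Waiting = turnaround − burst: A=12, B=10, C=3, D=8, E=0, F=2
Total waiting = 12 + 10 + 3 + 8 + 0 + 2 = 35

35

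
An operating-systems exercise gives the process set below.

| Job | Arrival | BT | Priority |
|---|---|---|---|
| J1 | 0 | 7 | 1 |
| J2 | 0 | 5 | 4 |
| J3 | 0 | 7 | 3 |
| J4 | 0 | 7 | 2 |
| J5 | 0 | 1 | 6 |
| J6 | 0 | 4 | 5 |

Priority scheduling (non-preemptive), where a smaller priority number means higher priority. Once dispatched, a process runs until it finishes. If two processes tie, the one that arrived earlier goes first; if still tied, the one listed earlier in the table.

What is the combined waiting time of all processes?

Schedule: | J1 0-7 | J4 7-14 | J3 14-21 | J2 21-26 | J6 26-30 | J5 30-31 |
Completion: J1=7  J2=26  J3=21  J4=14  J5=31  J6=30
Turnaround (C−A): J1=7  J2=26  J3=21  J4=14  J5=31  J6=30
Waiting = turnaround − burst: J1=0, J2=21, J3=14, J4=7, J5=30, J6=26
Total waiting = 0 + 21 + 14 + 7 + 30 + 26 = 98

98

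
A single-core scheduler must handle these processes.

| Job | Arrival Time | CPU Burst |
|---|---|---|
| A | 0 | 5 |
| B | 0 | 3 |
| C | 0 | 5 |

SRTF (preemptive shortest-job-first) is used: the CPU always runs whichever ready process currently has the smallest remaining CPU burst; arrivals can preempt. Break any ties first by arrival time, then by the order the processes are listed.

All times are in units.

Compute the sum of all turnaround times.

Timeline: | B 0-3 | A 3-8 | C 8-13 |
Completion: A=8  B=3  C=13
Turnaround (C−A): A=8  B=3  C=13
Turnaround = completion − arrival: A=8, B=3, C=13
Total turnaround = 8 + 3 + 13 = 24

24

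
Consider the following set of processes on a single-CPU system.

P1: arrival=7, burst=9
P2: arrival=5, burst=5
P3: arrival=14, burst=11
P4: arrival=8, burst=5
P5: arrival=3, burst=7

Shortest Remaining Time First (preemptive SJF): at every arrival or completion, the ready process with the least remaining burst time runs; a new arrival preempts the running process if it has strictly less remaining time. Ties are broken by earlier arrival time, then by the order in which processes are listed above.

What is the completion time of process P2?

15

Gantt: | idle 0-3 | P5 3-10 | P2 10-15 | P4 15-20 | P1 20-29 | P3 29-40 |
Completion: P1=29  P2=15  P3=40  P4=20  P5=10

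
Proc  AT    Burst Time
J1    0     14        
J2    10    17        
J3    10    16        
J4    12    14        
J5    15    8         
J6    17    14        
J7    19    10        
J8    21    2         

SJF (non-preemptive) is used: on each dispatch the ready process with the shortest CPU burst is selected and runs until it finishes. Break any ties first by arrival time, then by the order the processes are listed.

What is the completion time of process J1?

14

Schedule: | J1 0-14 | J4 14-28 | J8 28-30 | J5 30-38 | J7 38-48 | J6 48-62 | J3 62-78 | J2 78-95 |
Completion: J1=14  J2=95  J3=78  J4=28  J5=38  J6=62  J7=48  J8=30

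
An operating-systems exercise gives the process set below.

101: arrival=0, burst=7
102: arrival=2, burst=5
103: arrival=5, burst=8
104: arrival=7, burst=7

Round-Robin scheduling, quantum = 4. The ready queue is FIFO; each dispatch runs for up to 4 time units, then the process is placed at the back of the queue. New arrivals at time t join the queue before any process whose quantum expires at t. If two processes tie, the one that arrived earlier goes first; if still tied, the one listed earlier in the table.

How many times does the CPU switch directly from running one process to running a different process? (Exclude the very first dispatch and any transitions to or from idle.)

Timeline: | 101 0-4 | 102 4-8 | 101 8-11 | 103 11-15 | 104 15-19 | 102 19-20 | 103 20-24 | 104 24-27 |
Completion: 101=11  102=20  103=24  104=27

7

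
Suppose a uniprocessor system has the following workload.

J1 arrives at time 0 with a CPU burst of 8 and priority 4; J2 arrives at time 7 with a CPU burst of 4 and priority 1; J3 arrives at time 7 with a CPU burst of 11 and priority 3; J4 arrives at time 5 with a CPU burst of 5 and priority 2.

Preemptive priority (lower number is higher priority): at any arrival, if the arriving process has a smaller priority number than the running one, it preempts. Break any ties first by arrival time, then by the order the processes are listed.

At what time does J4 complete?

Schedule: | J1 0-5 | J4 5-7 | J2 7-11 | J4 11-14 | J3 14-25 | J1 25-28 |
Completion: J1=28  J2=11  J3=25  J4=14
Turnaround (C−A): J1=28  J2=4  J3=18  J4=9

14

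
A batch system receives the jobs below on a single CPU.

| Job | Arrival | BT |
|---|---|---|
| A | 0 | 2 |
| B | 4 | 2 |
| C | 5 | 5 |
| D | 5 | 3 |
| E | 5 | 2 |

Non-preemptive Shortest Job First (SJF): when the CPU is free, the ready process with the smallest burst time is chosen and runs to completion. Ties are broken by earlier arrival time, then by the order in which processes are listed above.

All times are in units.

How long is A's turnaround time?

Timeline: | A 0-2 | idle 2-4 | B 4-6 | E 6-8 | D 8-11 | C 11-16 |
Completion: A=2  B=6  C=16  D=11  E=8
Turnaround (C−A): A=2  B=2  C=11  D=6  E=3
Turnaround(A) = completion − arrival = 2 − 0 = 2

2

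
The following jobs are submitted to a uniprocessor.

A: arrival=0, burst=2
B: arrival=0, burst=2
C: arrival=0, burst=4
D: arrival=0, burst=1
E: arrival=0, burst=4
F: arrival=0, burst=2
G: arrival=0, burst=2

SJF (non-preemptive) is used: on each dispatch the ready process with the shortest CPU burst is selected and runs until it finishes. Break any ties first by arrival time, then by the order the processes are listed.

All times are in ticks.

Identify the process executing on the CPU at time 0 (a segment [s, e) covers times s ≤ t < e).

D

Gantt: | D 0-1 | A 1-3 | B 3-5 | F 5-7 | G 7-9 | C 9-13 | E 13-17 |
Completion: A=3  B=5  C=13  D=1  E=17  F=7  G=9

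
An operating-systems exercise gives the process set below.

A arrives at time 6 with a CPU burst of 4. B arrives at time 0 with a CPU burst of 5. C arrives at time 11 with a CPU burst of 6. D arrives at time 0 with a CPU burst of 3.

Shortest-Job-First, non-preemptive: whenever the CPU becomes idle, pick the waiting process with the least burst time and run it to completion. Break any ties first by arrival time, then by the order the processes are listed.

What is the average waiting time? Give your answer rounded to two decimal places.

Schedule: | D 0-3 | B 3-8 | A 8-12 | C 12-18 |
Completion: A=12  B=8  C=18  D=3
Turnaround (C−A): A=6  B=8  C=7  D=3
Waiting times: A=2, B=3, C=1, D=0
Average waiting = (2+3+1+0) / 4 = 6/4 = 1.50

1.50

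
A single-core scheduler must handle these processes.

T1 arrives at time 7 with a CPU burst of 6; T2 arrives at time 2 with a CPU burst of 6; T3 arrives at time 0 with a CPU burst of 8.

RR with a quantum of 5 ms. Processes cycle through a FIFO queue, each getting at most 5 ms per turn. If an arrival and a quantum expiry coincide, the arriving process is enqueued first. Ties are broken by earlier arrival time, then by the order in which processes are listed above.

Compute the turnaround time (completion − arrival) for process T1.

Gantt: | T3 0-5 | T2 5-10 | T3 10-13 | T1 13-18 | T2 18-19 | T1 19-20 |
Completion: T1=20  T2=19  T3=13
Turnaround (C−A): T1=13  T2=17  T3=13
Turnaround(T1) = completion − arrival = 20 − 7 = 13

13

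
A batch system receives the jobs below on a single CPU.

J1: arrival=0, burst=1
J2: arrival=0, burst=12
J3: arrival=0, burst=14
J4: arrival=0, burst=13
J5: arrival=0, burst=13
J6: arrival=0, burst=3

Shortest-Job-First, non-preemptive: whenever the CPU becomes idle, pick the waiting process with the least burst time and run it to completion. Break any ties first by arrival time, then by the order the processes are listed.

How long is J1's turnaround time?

1

Gantt: | J1 0-1 | J6 1-4 | J2 4-16 | J4 16-29 | J5 29-42 | J3 42-56 |
Completion: J1=1  J2=16  J3=56  J4=29  J5=42  J6=4
Turnaround(J1) = completion − arrival = 1 − 0 = 1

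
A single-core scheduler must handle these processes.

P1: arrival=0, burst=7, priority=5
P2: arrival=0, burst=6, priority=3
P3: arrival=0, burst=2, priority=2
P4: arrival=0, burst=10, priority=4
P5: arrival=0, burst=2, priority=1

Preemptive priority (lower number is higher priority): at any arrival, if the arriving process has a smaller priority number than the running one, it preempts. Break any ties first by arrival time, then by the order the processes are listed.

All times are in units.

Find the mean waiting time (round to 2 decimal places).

Schedule: | P5 0-2 | P3 2-4 | P2 4-10 | P4 10-20 | P1 20-27 |
Completion: P1=27  P2=10  P3=4  P4=20  P5=2
Turnaround (C−A): P1=27  P2=10  P3=4  P4=20  P5=2
Waiting times: P1=20, P2=4, P3=2, P4=10, P5=0
Average waiting = (20+4+2+10+0) / 5 = 36/5 = 7.20

7.20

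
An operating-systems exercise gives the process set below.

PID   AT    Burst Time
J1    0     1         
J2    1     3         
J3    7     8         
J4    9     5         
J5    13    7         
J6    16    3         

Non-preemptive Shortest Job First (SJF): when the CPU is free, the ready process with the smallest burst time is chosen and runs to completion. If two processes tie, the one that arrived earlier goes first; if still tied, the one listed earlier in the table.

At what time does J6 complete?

Gantt: | J1 0-1 | J2 1-4 | idle 4-7 | J3 7-15 | J4 15-20 | J6 20-23 | J5 23-30 |
Completion: J1=1  J2=4  J3=15  J4=20  J5=30  J6=23
Turnaround (C−A): J1=1  J2=3  J3=8  J4=11  J5=17  J6=7

23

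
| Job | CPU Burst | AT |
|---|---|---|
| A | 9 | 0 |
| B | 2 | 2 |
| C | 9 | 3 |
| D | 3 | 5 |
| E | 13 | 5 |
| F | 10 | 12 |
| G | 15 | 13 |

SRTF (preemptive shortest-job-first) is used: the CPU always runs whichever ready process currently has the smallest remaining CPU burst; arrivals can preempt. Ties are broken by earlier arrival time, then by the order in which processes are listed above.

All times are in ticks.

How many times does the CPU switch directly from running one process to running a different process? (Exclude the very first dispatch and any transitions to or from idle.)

Timeline: | A 0-2 | B 2-4 | A 4-5 | D 5-8 | A 8-14 | C 14-23 | F 23-33 | E 33-46 | G 46-61 |
Completion: A=14  B=4  C=23  D=8  E=46  F=33  G=61

8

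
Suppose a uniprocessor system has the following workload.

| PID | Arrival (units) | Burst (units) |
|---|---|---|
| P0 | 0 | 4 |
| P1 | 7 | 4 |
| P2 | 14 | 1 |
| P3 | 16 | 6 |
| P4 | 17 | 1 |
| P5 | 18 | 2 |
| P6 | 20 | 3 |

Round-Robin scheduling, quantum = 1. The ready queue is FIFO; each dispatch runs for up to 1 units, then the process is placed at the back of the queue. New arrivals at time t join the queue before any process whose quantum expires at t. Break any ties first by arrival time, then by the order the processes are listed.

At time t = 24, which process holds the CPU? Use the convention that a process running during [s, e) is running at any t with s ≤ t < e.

P6

Schedule: | P0 0-4 | idle 4-7 | P1 7-11 | idle 11-14 | P2 14-15 | idle 15-16 | P3 16-17 | P4 17-18 | P3 18-19 | P5 19-20 | P3 20-21 | P6 21-22 | P5 22-23 | P3 23-24 | P6 24-25 | P3 25-26 | P6 26-27 | P3 27-28 |
Completion: P0=4  P1=11  P2=15  P3=28  P4=18  P5=23  P6=27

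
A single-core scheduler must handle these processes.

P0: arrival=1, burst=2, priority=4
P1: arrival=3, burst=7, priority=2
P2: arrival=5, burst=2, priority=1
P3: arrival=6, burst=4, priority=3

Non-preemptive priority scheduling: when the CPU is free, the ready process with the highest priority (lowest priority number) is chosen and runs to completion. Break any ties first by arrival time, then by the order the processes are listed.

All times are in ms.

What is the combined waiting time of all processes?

11

Gantt: | idle 0-1 | P0 1-3 | P1 3-10 | P2 10-12 | P3 12-16 |
Completion: P0=3  P1=10  P2=12  P3=16
Waiting = turnaround − burst: P0=0, P1=0, P2=5, P3=6
Total waiting = 0 + 0 + 5 + 6 = 11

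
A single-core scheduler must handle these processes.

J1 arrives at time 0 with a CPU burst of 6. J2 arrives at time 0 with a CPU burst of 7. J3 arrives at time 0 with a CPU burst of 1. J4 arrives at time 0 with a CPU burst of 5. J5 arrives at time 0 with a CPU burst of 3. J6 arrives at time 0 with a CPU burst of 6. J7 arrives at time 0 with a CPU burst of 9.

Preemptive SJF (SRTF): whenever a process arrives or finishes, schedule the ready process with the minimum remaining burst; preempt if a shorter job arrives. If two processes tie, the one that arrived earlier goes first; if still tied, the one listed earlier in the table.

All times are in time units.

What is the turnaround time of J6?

Gantt: | J3 0-1 | J5 1-4 | J4 4-9 | J1 9-15 | J6 15-21 | J2 21-28 | J7 28-37 |
Completion: J1=15  J2=28  J3=1  J4=9  J5=4  J6=21  J7=37
Turnaround(J6) = completion − arrival = 21 − 0 = 21

21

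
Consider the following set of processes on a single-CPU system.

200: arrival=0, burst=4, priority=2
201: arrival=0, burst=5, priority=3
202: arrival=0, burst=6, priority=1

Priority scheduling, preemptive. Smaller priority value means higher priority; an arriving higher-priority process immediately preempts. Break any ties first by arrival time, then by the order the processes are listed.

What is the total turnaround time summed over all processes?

31

Timeline: | 202 0-6 | 200 6-10 | 201 10-15 |
Completion: 200=10  201=15  202=6
Turnaround = completion − arrival: 200=10, 201=15, 202=6
Total turnaround = 10 + 15 + 6 = 31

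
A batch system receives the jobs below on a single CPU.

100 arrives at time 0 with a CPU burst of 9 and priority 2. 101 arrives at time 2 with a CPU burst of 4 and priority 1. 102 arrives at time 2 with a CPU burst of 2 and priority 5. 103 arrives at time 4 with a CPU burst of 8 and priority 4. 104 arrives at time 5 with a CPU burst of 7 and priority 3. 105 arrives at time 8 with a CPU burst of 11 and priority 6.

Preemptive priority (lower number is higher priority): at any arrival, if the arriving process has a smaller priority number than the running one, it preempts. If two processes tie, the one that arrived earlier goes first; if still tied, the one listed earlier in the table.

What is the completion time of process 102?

30

Schedule: | 100 0-2 | 101 2-6 | 100 6-13 | 104 13-20 | 103 20-28 | 102 28-30 | 105 30-41 |
Completion: 100=13  101=6  102=30  103=28  104=20  105=41
Turnaround (C−A): 100=13  101=4  102=28  103=24  104=15  105=33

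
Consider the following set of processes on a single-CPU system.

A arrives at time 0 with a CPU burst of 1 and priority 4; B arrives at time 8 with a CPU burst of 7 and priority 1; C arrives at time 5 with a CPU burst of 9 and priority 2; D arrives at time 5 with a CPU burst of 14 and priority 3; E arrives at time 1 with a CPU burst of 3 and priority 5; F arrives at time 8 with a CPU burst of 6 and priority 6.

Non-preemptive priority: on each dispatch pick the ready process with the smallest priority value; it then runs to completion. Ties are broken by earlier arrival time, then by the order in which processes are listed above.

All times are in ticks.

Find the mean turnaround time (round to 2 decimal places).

14.83

Schedule: | A 0-1 | E 1-4 | idle 4-5 | C 5-14 | B 14-21 | D 21-35 | F 35-41 |
Completion: A=1  B=21  C=14  D=35  E=4  F=41
Turnaround times: A=1, B=13, C=9, D=30, E=3, F=33
Average turnaround = (1+13+9+30+3+33) / 6 = 89/6 = 14.83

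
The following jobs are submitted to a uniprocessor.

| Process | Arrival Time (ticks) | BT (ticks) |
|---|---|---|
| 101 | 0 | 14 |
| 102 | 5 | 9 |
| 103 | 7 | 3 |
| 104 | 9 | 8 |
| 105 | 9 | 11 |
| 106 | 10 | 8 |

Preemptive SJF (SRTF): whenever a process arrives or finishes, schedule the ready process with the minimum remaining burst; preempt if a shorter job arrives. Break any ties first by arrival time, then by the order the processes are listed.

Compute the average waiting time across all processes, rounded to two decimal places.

14.50

Timeline: | 101 0-7 | 103 7-10 | 101 10-17 | 104 17-25 | 106 25-33 | 102 33-42 | 105 42-53 |
Completion: 101=17  102=42  103=10  104=25  105=53  106=33
Waiting times: 101=3, 102=28, 103=0, 104=8, 105=33, 106=15
Average waiting = (3+28+0+8+33+15) / 6 = 87/6 = 14.50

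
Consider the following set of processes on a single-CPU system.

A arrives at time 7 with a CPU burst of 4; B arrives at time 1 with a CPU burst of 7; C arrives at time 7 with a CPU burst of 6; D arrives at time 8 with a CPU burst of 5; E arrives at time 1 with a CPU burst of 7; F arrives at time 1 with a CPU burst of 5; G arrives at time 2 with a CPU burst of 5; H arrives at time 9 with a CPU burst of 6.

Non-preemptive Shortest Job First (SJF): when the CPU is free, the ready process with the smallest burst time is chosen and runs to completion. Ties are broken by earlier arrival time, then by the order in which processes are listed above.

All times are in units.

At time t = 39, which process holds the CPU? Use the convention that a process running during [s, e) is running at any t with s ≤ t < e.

Schedule: | idle 0-1 | F 1-6 | G 6-11 | A 11-15 | D 15-20 | C 20-26 | H 26-32 | B 32-39 | E 39-46 |
Completion: A=15  B=39  C=26  D=20  E=46  F=6  G=11  H=32
Turnaround (C−A): A=8  B=38  C=19  D=12  E=45  F=5  G=9  H=23

E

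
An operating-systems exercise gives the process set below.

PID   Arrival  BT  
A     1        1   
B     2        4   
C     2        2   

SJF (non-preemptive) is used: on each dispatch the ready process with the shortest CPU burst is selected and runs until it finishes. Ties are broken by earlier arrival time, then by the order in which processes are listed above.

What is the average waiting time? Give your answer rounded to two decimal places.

Gantt: | idle 0-1 | A 1-2 | C 2-4 | B 4-8 |
Completion: A=2  B=8  C=4
Turnaround (C−A): A=1  B=6  C=2
Waiting times: A=0, B=2, C=0
Average waiting = (0+2+0) / 3 = 2/3 = 0.67

0.67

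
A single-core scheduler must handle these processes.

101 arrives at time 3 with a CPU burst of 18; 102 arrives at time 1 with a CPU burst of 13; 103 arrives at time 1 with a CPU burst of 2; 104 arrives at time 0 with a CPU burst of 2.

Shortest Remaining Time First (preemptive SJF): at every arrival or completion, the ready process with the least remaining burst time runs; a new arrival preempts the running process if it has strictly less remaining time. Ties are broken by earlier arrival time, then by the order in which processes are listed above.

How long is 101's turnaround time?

Gantt: | 104 0-2 | 103 2-4 | 102 4-17 | 101 17-35 |
Completion: 101=35  102=17  103=4  104=2
Turnaround(101) = completion − arrival = 35 − 3 = 32

32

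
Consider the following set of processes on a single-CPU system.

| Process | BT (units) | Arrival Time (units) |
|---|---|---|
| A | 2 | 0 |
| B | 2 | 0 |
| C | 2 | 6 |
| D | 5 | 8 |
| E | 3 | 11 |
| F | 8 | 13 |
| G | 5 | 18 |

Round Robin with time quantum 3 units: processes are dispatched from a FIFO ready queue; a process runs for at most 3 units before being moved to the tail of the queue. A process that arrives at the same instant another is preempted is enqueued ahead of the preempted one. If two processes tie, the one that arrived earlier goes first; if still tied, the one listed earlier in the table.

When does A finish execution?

Gantt: | A 0-2 | B 2-4 | idle 4-6 | C 6-8 | D 8-11 | E 11-14 | D 14-16 | F 16-19 | G 19-22 | F 22-25 | G 25-27 | F 27-29 |
Completion: A=2  B=4  C=8  D=16  E=14  F=29  G=27

2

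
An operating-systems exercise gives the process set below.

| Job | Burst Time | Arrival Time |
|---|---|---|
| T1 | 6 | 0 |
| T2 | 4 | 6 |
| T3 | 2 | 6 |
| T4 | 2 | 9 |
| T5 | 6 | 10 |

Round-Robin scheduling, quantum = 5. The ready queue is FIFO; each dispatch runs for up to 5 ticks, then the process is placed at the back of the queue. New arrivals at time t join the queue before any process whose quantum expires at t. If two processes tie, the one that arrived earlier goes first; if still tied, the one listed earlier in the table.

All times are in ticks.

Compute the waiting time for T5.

Timeline: | T1 0-6 | T2 6-10 | T3 10-12 | T4 12-14 | T5 14-20 |
Completion: T1=6  T2=10  T3=12  T4=14  T5=20
Waiting(T5) = turnaround − burst = 10 − 6 = 4

4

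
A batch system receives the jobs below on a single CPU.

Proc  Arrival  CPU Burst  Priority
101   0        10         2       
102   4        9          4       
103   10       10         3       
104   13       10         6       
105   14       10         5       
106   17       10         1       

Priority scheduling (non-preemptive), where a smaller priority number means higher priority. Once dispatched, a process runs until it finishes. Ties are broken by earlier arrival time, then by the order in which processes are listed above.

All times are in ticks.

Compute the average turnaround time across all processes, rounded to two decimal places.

Schedule: | 101 0-10 | 103 10-20 | 106 20-30 | 102 30-39 | 105 39-49 | 104 49-59 |
Completion: 101=10  102=39  103=20  104=59  105=49  106=30
Turnaround (C−A): 101=10  102=35  103=10  104=46  105=35  106=13
Turnaround times: 101=10, 102=35, 103=10, 104=46, 105=35, 106=13
Average turnaround = (10+35+10+46+35+13) / 6 = 149/6 = 24.83

24.83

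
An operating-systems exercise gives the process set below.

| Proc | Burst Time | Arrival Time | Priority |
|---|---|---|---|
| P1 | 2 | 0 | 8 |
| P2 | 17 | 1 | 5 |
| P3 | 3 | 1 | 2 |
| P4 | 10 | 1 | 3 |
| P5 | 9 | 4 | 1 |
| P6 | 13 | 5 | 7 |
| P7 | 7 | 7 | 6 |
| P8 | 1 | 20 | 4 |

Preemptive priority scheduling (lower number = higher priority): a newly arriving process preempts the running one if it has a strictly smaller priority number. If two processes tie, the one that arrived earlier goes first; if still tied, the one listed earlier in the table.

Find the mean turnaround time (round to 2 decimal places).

Schedule: | P1 0-1 | P3 1-4 | P5 4-13 | P4 13-23 | P8 23-24 | P2 24-41 | P7 41-48 | P6 48-61 | P1 61-62 |
Completion: P1=62  P2=41  P3=4  P4=23  P5=13  P6=61  P7=48  P8=24
Turnaround times: P1=62, P2=40, P3=3, P4=22, P5=9, P6=56, P7=41, P8=4
Average turnaround = (62+40+3+22+9+56+41+4) / 8 = 237/8 = 29.63

29.63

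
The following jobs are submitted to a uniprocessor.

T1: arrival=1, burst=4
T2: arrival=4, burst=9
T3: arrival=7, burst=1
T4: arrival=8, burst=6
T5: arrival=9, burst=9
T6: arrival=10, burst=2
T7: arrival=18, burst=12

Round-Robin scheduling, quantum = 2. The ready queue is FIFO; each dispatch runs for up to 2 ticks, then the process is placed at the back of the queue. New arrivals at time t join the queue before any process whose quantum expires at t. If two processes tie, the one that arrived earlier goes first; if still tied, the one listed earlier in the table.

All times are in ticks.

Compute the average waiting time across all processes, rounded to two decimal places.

10.29

Schedule: | idle 0-1 | T1 1-5 | T2 5-7 | T3 7-8 | T2 8-10 | T4 10-12 | T5 12-14 | T6 14-16 | T2 16-18 | T4 18-20 | T5 20-22 | T7 22-24 | T2 24-26 | T4 26-28 | T5 28-30 | T7 30-32 | T2 32-33 | T5 33-35 | T7 35-37 | T5 37-38 | T7 38-44 |
Completion: T1=5  T2=33  T3=8  T4=28  T5=38  T6=16  T7=44
Turnaround (C−A): T1=4  T2=29  T3=1  T4=20  T5=29  T6=6  T7=26
Waiting times: T1=0, T2=20, T3=0, T4=14, T5=20, T6=4, T7=14
Average waiting = (0+20+0+14+20+4+14) / 7 = 72/7 = 10.29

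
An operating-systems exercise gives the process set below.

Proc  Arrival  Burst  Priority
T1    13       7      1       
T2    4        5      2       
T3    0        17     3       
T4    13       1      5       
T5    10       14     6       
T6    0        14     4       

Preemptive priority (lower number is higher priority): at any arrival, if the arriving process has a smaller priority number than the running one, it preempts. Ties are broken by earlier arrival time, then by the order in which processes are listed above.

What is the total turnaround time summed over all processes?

163

Gantt: | T3 0-4 | T2 4-9 | T3 9-13 | T1 13-20 | T3 20-29 | T6 29-43 | T4 43-44 | T5 44-58 |
Completion: T1=20  T2=9  T3=29  T4=44  T5=58  T6=43
Turnaround (C−A): T1=7  T2=5  T3=29  T4=31  T5=48  T6=43
Turnaround = completion − arrival: T1=7, T2=5, T3=29, T4=31, T5=48, T6=43
Total turnaround = 7 + 5 + 29 + 31 + 48 + 43 = 163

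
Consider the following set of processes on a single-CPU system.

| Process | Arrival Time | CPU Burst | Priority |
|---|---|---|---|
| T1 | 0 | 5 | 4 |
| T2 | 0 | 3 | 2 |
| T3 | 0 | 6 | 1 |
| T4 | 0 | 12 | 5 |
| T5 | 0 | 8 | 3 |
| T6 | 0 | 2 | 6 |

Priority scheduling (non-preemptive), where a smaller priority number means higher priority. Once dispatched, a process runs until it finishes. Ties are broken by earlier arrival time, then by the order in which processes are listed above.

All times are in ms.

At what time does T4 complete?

34

Schedule: | T3 0-6 | T2 6-9 | T5 9-17 | T1 17-22 | T4 22-34 | T6 34-36 |
Completion: T1=22  T2=9  T3=6  T4=34  T5=17  T6=36
Turnaround (C−A): T1=22  T2=9  T3=6  T4=34  T5=17  T6=36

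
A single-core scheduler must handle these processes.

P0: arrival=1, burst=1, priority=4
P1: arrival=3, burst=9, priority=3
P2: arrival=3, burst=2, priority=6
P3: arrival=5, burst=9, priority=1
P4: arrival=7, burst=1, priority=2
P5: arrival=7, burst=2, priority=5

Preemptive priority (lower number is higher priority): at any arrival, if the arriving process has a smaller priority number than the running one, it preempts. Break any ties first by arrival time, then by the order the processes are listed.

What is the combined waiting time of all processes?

53

Gantt: | idle 0-1 | P0 1-2 | idle 2-3 | P1 3-5 | P3 5-14 | P4 14-15 | P1 15-22 | P5 22-24 | P2 24-26 |
Completion: P0=2  P1=22  P2=26  P3=14  P4=15  P5=24
Turnaround (C−A): P0=1  P1=19  P2=23  P3=9  P4=8  P5=17
Waiting = turnaround − burst: P0=0, P1=10, P2=21, P3=0, P4=7, P5=15
Total waiting = 0 + 10 + 21 + 0 + 7 + 15 = 53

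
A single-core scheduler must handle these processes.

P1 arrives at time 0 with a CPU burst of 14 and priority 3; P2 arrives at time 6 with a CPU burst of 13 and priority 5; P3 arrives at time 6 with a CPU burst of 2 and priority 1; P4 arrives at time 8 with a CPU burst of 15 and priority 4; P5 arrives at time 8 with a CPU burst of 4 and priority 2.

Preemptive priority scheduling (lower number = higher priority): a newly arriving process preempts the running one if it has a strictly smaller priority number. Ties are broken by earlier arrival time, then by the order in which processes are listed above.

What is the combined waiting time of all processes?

Timeline: | P1 0-6 | P3 6-8 | P5 8-12 | P1 12-20 | P4 20-35 | P2 35-48 |
Completion: P1=20  P2=48  P3=8  P4=35  P5=12
Waiting = turnaround − burst: P1=6, P2=29, P3=0, P4=12, P5=0
Total waiting = 6 + 29 + 0 + 12 + 0 = 47

47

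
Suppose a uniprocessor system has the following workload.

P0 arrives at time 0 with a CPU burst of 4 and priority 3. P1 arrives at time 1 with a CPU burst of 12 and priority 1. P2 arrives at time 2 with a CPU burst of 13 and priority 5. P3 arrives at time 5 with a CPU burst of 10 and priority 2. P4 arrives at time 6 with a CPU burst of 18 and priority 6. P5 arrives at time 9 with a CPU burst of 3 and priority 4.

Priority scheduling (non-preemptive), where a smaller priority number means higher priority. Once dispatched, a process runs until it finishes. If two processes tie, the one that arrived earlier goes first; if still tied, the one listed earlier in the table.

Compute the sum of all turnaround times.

Schedule: | P0 0-4 | P1 4-16 | P3 16-26 | P5 26-29 | P2 29-42 | P4 42-60 |
Completion: P0=4  P1=16  P2=42  P3=26  P4=60  P5=29
Turnaround (C−A): P0=4  P1=15  P2=40  P3=21  P4=54  P5=20
Turnaround = completion − arrival: P0=4, P1=15, P2=40, P3=21, P4=54, P5=20
Total turnaround = 4 + 15 + 40 + 21 + 54 + 20 = 154

154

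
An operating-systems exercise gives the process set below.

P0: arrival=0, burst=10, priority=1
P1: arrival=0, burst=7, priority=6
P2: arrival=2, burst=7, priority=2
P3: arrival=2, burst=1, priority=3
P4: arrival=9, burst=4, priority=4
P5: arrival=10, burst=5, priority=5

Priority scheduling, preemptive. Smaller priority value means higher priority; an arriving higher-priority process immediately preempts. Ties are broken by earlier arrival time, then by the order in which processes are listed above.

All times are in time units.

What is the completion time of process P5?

Gantt: | P0 0-10 | P2 10-17 | P3 17-18 | P4 18-22 | P5 22-27 | P1 27-34 |
Completion: P0=10  P1=34  P2=17  P3=18  P4=22  P5=27
Turnaround (C−A): P0=10  P1=34  P2=15  P3=16  P4=13  P5=17

27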